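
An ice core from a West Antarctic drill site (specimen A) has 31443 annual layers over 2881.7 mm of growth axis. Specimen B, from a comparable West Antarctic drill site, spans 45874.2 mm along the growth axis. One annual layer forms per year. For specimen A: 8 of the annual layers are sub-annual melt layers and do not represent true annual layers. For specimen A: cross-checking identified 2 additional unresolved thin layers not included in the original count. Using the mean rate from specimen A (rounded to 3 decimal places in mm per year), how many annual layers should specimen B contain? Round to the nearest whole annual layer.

Specimen A: correcting the raw count gives 31443 − 8 + 2 = 31437 true annual layers.
A: Mean rate = 2881.7 mm / 31437 years ≈ 0.092 mm/yr.
B spans 45874.2 / 0.092 = 498632.61 years ≈ 498633 annual layers.

498633 annual layers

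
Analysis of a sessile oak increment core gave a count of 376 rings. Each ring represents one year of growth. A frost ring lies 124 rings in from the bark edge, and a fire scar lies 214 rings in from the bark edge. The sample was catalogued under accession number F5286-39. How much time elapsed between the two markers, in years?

The two markers are separated by 214 − 124 = 90 rings.
That is 90 years at one ring per year.

90 years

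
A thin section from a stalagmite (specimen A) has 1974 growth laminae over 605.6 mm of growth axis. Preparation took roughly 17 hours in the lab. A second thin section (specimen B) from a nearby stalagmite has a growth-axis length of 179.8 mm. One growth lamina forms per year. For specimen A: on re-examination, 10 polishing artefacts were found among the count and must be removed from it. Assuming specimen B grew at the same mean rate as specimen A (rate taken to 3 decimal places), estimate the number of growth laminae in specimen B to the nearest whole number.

Specimen A: after corrections the count is 1974 − 10 = 1964 growth laminae.
A: Extension rate ≈ 605.6 / 1964 = 0.308 mm/year.
B spans 179.8 / 0.308 = 583.77 years ≈ 584 growth laminae.

584 growth laminae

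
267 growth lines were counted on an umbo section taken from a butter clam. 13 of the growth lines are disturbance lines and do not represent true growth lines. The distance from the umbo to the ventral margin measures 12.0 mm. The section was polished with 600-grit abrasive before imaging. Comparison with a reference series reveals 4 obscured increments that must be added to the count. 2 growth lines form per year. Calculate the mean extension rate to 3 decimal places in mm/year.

0.093 mm/year

Correcting the raw count gives 267 − 13 + 4 = 258 true growth lines.
With 2 growth lines per year, 258 / 2 = 129 years.
Mean rate = 12.0 mm / 129 years ≈ 0.093 mm/year.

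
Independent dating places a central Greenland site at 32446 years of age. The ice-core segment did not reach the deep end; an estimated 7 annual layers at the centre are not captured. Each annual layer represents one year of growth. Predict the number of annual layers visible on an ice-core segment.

Expected annual layers over 32446 years: 32446.
Less the 7 uncaptured annual layers: 32446 − 7 = 32439.

32439 annual layers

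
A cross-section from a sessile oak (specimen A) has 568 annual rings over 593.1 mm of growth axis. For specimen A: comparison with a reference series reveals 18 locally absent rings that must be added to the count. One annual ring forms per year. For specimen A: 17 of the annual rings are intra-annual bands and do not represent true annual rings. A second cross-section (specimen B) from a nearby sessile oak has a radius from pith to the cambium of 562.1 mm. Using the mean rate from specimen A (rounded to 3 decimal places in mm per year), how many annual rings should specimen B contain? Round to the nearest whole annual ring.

539 annual rings

Specimen A: adjusted count: 568 − 17 + 18 = 569 annual rings.
A: Mean rate = 593.1 mm / 569 years ≈ 1.042 mm/yr.
B spans 562.1 / 1.042 = 539.44 years ≈ 539 annual rings.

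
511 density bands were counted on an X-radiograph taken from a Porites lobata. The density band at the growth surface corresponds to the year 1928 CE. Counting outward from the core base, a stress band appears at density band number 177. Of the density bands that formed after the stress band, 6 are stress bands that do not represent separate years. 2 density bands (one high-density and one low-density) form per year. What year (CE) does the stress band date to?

1764 CE

Between density band 177 and the growth surface there are 511 − 177 = 334 density bands.
Excluding 6 false density bands: 334 − 6 = 328.
328 density bands at 2 per year is 328 / 2 = 164 years.
1928 − 164 = 1764 CE.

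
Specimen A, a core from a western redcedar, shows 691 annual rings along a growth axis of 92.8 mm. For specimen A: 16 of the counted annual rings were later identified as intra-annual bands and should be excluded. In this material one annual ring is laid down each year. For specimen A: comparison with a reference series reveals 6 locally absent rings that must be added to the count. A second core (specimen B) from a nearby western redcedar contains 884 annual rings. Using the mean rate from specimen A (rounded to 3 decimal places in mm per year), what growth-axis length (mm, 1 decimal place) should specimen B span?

Specimen A: adjusted count: 691 − 16 + 6 = 681 annual rings.
A: 92.8 mm over 681 years gives 92.8 / 681 ≈ 0.136 mm per year.
B's length ≈ 0.136 × 884 = 120.2 mm.

120.2 mm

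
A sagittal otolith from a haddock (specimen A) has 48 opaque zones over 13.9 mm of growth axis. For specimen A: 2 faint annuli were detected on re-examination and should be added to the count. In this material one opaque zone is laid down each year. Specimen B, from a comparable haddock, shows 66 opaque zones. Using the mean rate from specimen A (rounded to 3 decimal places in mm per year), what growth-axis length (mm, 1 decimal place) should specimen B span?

Specimen A: after corrections the count is 48 + 2 = 50 opaque zones.
A: Extension rate ≈ 13.9 / 50 = 0.278 mm/yr.
B's length ≈ 0.278 × 66 = 18.3 mm.

18.3 mm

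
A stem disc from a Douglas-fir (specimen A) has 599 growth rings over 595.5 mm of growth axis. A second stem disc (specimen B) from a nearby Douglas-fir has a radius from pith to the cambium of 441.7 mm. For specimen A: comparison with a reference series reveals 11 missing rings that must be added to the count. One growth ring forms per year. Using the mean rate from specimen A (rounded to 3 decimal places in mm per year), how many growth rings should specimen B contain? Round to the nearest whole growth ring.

453 growth rings

Specimen A: correcting the raw count gives 599 + 11 = 610 true growth rings.
A: Mean rate = 595.5 mm / 610 years ≈ 0.976 mm/yr.
For B, 441.7 / 0.976 = 452.56 years ≈ 453 growth rings.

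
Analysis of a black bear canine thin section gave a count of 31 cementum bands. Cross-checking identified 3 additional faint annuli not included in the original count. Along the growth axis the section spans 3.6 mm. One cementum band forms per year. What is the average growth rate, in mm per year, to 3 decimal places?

0.106 mm per year

After corrections the count is 31 + 3 = 34 cementum bands.
Extension rate ≈ 3.6 / 34 = 0.106 mm per year.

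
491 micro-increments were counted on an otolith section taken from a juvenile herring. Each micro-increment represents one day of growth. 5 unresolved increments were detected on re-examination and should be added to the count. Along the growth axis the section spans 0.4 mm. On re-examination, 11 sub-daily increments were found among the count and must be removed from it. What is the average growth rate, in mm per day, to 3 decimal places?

0.001 mm per day

After corrections the count is 491 − 11 + 5 = 485 micro-increments.
Extension rate ≈ 0.4 / 485 = 0.001 mm per day.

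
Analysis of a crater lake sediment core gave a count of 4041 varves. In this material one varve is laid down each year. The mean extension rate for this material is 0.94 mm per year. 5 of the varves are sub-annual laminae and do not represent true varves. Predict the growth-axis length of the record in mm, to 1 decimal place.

3793.8 mm

Correcting the raw count gives 4041 − 5 = 4036 true varves.
Length ≈ 0.94 × 4036 = 3793.8 mm.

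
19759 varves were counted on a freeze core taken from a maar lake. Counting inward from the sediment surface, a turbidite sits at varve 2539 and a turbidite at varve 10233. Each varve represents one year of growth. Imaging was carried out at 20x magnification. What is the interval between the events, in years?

7694 years

10233 − 2539 = 7694 varves lie between the two events.
One varve per year makes the interval 7694 years.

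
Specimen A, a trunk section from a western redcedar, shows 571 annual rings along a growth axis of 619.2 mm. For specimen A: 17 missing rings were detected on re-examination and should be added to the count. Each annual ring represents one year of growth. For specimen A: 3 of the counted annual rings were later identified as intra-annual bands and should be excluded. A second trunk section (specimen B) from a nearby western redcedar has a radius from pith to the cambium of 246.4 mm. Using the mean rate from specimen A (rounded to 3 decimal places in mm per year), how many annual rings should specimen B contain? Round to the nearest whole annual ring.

Specimen A: correcting the raw count gives 571 − 3 + 17 = 585 true annual rings.
A: 619.2 mm over 585 years gives 619.2 / 585 ≈ 1.058 mm/year.
For B, 246.4 / 1.058 = 232.89 years ≈ 233 annual rings.

233 annual rings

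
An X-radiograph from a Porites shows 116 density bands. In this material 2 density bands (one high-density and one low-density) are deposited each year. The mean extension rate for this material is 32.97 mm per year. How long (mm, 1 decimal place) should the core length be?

1912.3 mm

Dividing by 2 density bands per year: 116 / 2 = 58 years.
Predicted length = 32.97 mm/year × 58 years = 1912.3 mm.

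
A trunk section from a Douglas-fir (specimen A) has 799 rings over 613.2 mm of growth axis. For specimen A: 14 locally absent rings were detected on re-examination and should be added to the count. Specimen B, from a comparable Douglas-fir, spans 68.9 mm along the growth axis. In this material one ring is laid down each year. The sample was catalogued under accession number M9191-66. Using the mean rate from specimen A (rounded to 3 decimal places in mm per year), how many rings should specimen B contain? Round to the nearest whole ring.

91 rings

Specimen A: after corrections the count is 799 + 14 = 813 rings.
A: Mean rate = 613.2 mm / 813 years ≈ 0.754 mm/yr.
For B, 68.9 / 0.754 = 91.38 years ≈ 91 rings.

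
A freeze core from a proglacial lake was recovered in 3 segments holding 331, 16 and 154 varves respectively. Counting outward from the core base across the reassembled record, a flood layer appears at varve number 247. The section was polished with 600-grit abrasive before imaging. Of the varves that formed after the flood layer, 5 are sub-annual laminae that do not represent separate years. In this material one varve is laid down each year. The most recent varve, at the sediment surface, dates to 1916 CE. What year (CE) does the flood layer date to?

Total varves = 331 + 16 + 154 = 501.
The flood layer sits at varve 247 from the core base, so 501 − 247 = 254 varves formed after it.
254 − 5 false = 249 true varves after the flood layer.
Counting back 249 years from 1916 CE places the flood layer in 1916 − 249 = 1667 CE.

1667 CE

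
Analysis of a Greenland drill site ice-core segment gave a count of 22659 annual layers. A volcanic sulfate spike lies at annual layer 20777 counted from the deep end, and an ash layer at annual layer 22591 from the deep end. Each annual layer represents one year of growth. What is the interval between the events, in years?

Separation: 22591 − 20777 = 1814 annual layers.
That is 1814 years at one annual layer per year.

1814 years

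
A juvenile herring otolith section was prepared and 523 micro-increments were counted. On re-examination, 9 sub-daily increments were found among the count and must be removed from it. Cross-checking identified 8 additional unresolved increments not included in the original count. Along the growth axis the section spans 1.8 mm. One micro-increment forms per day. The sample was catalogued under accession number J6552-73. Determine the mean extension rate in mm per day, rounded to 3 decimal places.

After corrections the count is 523 − 9 + 8 = 522 micro-increments.
Mean rate = 1.8 mm / 522 days ≈ 0.003 mm per day.

0.003 mm per day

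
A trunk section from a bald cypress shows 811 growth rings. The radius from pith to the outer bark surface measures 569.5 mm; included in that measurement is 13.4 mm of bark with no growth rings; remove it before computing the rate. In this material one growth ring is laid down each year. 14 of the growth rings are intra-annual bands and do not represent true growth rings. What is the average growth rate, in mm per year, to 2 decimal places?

0.70 mm per year

Correcting the raw count gives 811 − 14 = 797 true growth rings.
Removing the 13.4 mm offcut leaves 569.5 − 13.4 = 556.1 mm.
Mean rate = 556.1 mm / 797 years ≈ 0.70 mm per year.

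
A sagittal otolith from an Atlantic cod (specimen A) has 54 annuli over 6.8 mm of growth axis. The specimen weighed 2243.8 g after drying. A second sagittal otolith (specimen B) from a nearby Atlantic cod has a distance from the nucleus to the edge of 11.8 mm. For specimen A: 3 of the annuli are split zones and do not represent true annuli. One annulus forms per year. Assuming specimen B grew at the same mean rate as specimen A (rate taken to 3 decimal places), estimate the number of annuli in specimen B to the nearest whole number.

89 annuli

Specimen A: true annulus count = 54 − 3 = 51.
A: Mean rate = 6.8 mm / 51 years ≈ 0.133 mm/yr.
Specimen B: 11.8 mm / 0.133 mm per year = 88.72 years ≈ 89 annuli.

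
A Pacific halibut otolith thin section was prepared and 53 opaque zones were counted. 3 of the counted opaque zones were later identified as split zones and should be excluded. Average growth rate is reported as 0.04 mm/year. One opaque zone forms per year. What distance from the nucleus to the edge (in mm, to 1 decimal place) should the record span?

Correcting the raw count gives 53 − 3 = 50 true opaque zones.
Predicted length = 0.04 mm/year × 50 years = 2.0 mm.

2.0 mm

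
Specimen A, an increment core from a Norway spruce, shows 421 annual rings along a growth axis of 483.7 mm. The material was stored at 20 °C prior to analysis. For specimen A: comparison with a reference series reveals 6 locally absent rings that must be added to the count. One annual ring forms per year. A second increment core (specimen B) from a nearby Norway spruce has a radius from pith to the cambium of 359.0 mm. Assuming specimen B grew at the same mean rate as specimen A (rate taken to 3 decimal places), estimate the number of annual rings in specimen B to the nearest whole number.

Specimen A: true annual ring count = 421 + 6 = 427.
A: Mean rate = 483.7 mm / 427 years ≈ 1.133 mm/year.
Specimen B: 359.0 mm / 1.133 mm per year = 316.86 years ≈ 317 annual rings.

317 annual rings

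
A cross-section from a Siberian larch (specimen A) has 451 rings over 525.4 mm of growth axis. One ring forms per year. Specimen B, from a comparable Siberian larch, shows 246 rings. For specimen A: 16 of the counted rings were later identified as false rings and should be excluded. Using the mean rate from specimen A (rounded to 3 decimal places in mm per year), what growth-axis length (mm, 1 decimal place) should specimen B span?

Specimen A: adjusted count: 451 − 16 = 435 rings.
A: Mean rate = 525.4 mm / 435 years ≈ 1.208 mm/yr.
B's length ≈ 1.208 × 246 = 297.2 mm.

297.2 mm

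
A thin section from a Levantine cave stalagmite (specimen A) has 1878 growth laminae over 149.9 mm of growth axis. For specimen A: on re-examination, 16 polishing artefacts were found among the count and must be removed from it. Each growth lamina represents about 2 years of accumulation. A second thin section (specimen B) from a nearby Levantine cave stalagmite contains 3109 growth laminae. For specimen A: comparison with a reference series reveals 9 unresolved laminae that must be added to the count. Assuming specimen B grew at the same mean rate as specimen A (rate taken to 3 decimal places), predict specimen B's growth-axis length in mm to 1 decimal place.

Specimen A: after corrections the count is 1878 − 16 + 9 = 1871 growth laminae.
Specimen A: 1871 growth laminae at 2 years each span 1871 × 2 = 3742 years.
A: 149.9 mm over 3742 years gives 149.9 / 3742 ≈ 0.040 mm/year.
Specimen B: multiplying by 2 years per growth lamina: 3109 × 2 = 6218 years. For B, 0.040 mm/year × 6218 years = 248.7 mm.

248.7 mm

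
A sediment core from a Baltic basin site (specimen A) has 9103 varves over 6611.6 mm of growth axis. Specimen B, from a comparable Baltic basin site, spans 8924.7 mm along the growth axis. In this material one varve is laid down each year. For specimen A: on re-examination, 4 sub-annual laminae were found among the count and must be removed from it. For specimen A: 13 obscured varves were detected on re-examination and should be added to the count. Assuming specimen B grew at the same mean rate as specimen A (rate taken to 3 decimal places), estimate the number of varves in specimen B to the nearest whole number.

Specimen A: after corrections the count is 9103 − 4 + 13 = 9112 varves.
A: Extension rate ≈ 6611.6 / 9112 = 0.726 mm/yr.
B spans 8924.7 / 0.726 = 12292.98 years ≈ 12293 varves.

12293 varves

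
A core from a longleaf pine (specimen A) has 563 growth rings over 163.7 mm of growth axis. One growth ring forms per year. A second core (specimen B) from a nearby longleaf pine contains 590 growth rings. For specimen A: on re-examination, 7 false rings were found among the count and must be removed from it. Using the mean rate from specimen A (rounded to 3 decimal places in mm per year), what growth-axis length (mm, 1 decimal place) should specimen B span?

173.5 mm

Specimen A: after corrections the count is 563 − 7 = 556 growth rings.
A: 163.7 mm over 556 years gives 163.7 / 556 ≈ 0.294 mm/year.
Length of B = 0.294 × 590 = 173.5 mm.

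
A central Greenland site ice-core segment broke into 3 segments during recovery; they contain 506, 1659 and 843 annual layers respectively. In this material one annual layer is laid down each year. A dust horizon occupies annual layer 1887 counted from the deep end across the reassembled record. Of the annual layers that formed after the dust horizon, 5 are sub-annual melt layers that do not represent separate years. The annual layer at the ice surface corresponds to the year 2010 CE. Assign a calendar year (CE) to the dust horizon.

Total annual layers = 506 + 1659 + 843 = 3008.
Between annual layer 1887 and the ice surface there are 3008 − 1887 = 1121 annual layers.
Excluding 5 false annual layers: 1121 − 5 = 1116.
2010 − 1116 = 894 CE.

894 CE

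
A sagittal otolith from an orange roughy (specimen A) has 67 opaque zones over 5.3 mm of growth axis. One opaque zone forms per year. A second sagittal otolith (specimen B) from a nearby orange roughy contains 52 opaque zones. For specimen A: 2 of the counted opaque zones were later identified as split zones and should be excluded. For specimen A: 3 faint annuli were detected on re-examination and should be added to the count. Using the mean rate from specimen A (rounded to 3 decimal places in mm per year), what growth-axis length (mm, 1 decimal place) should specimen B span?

Specimen A: adjusted count: 67 − 2 + 3 = 68 opaque zones.
A: Mean rate = 5.3 mm / 68 years ≈ 0.078 mm per year.
Length of B = 0.078 × 52 = 4.1 mm.

4.1 mm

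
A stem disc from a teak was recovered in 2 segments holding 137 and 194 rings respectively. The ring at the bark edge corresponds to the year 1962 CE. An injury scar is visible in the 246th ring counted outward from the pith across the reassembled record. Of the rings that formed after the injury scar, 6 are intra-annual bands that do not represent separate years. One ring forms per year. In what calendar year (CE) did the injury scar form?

Total rings = 137 + 194 = 331.
331 − 246 = 85 rings lie beyond the injury scar toward the bark edge.
Excluding 6 false rings: 85 − 6 = 79.
Counting back 79 years from 1962 CE places the injury scar in 1962 − 79 = 1883 CE.

1883 CE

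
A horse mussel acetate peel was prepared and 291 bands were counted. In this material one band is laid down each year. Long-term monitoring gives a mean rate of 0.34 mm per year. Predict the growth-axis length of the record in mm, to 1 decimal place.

291 years of growth are recorded.
291 years at 0.34 mm/year gives 0.34 × 291 = 98.9 mm.

98.9 mm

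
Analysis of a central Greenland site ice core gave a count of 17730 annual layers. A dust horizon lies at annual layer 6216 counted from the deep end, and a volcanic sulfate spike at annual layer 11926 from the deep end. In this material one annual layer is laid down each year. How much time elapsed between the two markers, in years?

5710 years

Separation: 11926 − 6216 = 5710 annual layers.
One annual layer per year makes the interval 5710 years.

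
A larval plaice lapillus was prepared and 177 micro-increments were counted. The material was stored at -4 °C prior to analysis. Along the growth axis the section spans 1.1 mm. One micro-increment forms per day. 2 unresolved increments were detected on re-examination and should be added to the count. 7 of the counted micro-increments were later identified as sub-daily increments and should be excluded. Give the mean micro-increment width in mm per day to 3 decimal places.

True micro-increment count = 177 − 7 + 2 = 172.
1.1 mm over 172 days gives 1.1 / 172 ≈ 0.006 mm per day.

0.006 mm per day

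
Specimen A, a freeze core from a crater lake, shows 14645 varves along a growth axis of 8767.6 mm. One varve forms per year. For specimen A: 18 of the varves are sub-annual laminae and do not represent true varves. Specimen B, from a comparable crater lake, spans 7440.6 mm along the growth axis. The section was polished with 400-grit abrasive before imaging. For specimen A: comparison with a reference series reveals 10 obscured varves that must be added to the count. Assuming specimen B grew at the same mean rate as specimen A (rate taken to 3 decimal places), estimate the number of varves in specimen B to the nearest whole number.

Specimen A: adjusted count: 14645 − 18 + 10 = 14637 varves.
A: Mean rate = 8767.6 mm / 14637 years ≈ 0.599 mm/yr.
For B, 7440.6 / 0.599 = 12421.70 years ≈ 12422 varves.

12422 varves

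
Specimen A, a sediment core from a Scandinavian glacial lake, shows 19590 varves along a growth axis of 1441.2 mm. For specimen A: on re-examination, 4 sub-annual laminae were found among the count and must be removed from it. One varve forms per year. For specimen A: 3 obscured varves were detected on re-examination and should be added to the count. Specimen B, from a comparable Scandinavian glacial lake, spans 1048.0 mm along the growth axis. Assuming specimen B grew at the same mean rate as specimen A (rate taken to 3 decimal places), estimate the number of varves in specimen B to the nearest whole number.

14162 varves

Specimen A: after corrections the count is 19590 − 4 + 3 = 19589 varves.
A: 1441.2 mm over 19589 years gives 1441.2 / 19589 ≈ 0.074 mm per year.
B spans 1048.0 / 0.074 = 14162.16 years ≈ 14162 varves.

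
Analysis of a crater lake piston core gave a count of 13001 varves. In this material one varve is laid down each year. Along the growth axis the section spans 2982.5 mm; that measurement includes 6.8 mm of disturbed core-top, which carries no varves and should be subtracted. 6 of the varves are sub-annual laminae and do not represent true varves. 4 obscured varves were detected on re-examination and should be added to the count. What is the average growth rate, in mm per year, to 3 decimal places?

Correcting the raw count gives 13001 − 6 + 4 = 12999 true varves.
Removing the 6.8 mm offcut leaves 2982.5 − 6.8 = 2975.7 mm.
2975.7 mm over 12999 years gives 2975.7 / 12999 ≈ 0.229 mm per year.

0.229 mm per year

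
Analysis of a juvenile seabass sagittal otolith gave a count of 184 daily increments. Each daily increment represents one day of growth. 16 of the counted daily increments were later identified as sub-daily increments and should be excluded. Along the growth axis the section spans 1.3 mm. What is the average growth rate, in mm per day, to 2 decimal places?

True daily increment count = 184 − 16 = 168.
Mean rate = 1.3 mm / 168 days ≈ 0.01 mm per day.

0.01 mm per day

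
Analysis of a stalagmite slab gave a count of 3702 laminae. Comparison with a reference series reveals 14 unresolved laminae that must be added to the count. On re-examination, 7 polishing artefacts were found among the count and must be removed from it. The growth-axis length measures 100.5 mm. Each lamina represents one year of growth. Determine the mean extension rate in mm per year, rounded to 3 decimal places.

True lamina count = 3702 − 7 + 14 = 3709.
Mean rate = 100.5 mm / 3709 years ≈ 0.027 mm per year.

0.027 mm per year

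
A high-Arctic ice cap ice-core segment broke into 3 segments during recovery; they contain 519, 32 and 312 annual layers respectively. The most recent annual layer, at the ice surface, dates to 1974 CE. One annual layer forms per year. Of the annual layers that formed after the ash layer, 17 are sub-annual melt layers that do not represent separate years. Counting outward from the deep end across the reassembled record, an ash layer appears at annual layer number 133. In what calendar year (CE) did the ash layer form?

Total annual layers = 519 + 32 + 312 = 863.
Between annual layer 133 and the ice surface there are 863 − 133 = 730 annual layers.
Removing the 17 false annual layers leaves 730 − 17 = 713 true annual layers beyond the ash layer.
Counting back 713 years from 1974 CE places the ash layer in 1974 − 713 = 1261 CE.

1261 CE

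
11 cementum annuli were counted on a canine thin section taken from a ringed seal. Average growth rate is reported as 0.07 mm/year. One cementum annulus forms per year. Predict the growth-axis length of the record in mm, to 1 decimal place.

The record spans 11 years at 0.07 mm per year.
Length ≈ 0.07 × 11 = 0.8 mm.

0.8 mm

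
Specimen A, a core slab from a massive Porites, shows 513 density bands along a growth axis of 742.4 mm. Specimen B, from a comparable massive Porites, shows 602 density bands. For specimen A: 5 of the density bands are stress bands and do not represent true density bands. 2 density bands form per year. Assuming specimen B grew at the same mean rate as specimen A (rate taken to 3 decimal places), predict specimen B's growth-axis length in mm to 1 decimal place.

879.8 mm

Specimen A: adjusted count: 513 − 5 = 508 density bands.
Specimen A: 508 density bands at 2 per year is 508 / 2 = 254 years.
A: Mean rate = 742.4 mm / 254 years ≈ 2.923 mm/yr.
Specimen B: dividing by 2 density bands per year: 602 / 2 = 301 years. For B, 2.923 mm/year × 301 years = 879.8 mm.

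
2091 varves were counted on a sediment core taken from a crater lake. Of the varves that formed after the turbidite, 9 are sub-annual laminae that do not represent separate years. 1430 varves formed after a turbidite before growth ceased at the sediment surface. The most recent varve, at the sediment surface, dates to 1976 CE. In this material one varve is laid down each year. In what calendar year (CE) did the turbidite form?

There are 1430 varves younger than the turbidite.
1430 − 9 false = 1421 true varves after the turbidite.
The varve at the sediment surface is 1976 CE, so the turbidite dates to 1976 − 1421 = 555 CE.

555 CE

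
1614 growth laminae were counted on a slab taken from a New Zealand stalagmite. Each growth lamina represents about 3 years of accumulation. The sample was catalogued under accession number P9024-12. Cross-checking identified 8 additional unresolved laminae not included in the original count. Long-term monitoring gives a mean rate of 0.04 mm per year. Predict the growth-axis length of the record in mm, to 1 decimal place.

194.6 mm

True growth lamina count = 1614 + 8 = 1622.
At 3 years per growth lamina, 1622 × 3 = 4866 years.
Predicted length = 0.04 mm/year × 4866 years = 194.6 mm.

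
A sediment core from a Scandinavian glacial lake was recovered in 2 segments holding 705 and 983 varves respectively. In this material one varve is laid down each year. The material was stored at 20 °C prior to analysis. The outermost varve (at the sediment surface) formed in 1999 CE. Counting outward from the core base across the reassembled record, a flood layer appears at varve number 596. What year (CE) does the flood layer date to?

Total varves = 705 + 983 = 1688.
1688 − 596 = 1092 varves lie beyond the flood layer toward the sediment surface.
The varve at the sediment surface is 1999 CE, so the flood layer dates to 1999 − 1092 = 907 CE.

907 CE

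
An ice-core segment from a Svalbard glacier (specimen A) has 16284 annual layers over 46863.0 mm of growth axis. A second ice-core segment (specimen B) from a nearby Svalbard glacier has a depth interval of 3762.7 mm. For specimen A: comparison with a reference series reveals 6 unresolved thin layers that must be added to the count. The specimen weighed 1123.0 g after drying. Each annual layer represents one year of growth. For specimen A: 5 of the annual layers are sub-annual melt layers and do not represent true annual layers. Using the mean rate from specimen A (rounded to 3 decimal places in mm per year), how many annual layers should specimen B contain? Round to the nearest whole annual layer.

Specimen A: adjusted count: 16284 − 5 + 6 = 16285 annual layers.
A: Extension rate ≈ 46863.0 / 16285 = 2.878 mm per year.
For B, 3762.7 / 2.878 = 1307.40 years ≈ 1307 annual layers.

1307 annual layers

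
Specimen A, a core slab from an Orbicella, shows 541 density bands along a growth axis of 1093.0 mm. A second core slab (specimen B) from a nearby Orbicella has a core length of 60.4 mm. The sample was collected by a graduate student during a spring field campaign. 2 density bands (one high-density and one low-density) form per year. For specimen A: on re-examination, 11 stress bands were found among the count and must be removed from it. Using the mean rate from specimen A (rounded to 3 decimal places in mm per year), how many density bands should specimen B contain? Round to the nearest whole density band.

Specimen A: adjusted count: 541 − 11 = 530 density bands.
Specimen A: with 2 density bands per year, 530 / 2 = 265 years.
A: 1093.0 mm over 265 years gives 1093.0 / 265 ≈ 4.125 mm/year.
For B, 60.4 / 4.125 = 14.64 years; at 2 density bands per year that is 14.64 × 2 ≈ 29 density bands.

29 density bands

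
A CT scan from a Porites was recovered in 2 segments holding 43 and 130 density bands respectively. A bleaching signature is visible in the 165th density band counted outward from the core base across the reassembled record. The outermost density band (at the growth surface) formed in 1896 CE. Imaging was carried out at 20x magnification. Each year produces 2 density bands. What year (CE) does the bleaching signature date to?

1892 CE

Total density bands = 43 + 130 = 173.
The bleaching signature sits at density band 165 from the core base, so 173 − 165 = 8 density bands formed after it.
8 density bands at 2 per year is 8 / 2 = 4 years.
The density band at the growth surface is 1896 CE, so the bleaching signature dates to 1896 − 4 = 1892 CE.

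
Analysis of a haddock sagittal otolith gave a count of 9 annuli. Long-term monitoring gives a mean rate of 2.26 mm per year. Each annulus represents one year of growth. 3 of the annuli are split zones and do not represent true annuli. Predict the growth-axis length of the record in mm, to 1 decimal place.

13.6 mm

Adjusted count: 9 − 3 = 6 annuli.
Predicted length = 2.26 mm/year × 6 years = 13.6 mm.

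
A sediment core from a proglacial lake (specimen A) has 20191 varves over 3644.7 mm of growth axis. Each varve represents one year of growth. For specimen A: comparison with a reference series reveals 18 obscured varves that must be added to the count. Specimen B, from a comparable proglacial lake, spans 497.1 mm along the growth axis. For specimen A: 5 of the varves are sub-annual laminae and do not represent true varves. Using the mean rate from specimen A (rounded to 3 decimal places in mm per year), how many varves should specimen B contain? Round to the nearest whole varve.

Specimen A: correcting the raw count gives 20191 − 5 + 18 = 20204 true varves.
A: Mean rate = 3644.7 mm / 20204 years ≈ 0.180 mm/year.
For B, 497.1 / 0.180 = 2761.67 years ≈ 2762 varves.

2762 varves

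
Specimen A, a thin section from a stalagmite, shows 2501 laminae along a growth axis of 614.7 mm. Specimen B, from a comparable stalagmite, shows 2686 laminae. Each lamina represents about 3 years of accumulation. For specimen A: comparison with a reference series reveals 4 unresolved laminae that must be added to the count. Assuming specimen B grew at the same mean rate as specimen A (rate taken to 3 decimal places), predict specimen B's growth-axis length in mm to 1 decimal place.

Specimen A: true lamina count = 2501 + 4 = 2505.
Specimen A: multiplying by 3 years per lamina: 2505 × 3 = 7515 years.
A: Mean rate = 614.7 mm / 7515 years ≈ 0.082 mm/yr.
Specimen B: 2686 laminae at 3 years each span 2686 × 3 = 8058 years. Length of B = 0.082 × 8058 = 660.8 mm.

660.8 mm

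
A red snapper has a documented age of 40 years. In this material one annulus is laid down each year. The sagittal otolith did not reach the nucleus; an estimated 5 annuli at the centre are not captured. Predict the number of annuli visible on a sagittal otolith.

35 annuli

At one annulus per year, 40 years correspond to 40 annuli.
Less the 5 uncaptured annuli: 40 − 5 = 35.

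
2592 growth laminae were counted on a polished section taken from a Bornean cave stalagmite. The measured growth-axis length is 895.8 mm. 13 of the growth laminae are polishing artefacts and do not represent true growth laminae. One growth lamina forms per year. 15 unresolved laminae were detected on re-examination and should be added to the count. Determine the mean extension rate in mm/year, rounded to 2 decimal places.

0.35 mm/year

Correcting the raw count gives 2592 − 13 + 15 = 2594 true growth laminae.
895.8 mm over 2594 years gives 895.8 / 2594 ≈ 0.35 mm/year.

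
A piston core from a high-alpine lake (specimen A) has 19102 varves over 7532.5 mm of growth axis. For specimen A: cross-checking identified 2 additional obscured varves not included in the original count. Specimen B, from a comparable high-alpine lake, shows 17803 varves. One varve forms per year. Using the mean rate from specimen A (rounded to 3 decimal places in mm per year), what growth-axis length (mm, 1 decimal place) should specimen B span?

7014.4 mm

Specimen A: correcting the raw count gives 19102 + 2 = 19104 true varves.
A: Mean rate = 7532.5 mm / 19104 years ≈ 0.394 mm/yr.
B's length ≈ 0.394 × 17803 = 7014.4 mm.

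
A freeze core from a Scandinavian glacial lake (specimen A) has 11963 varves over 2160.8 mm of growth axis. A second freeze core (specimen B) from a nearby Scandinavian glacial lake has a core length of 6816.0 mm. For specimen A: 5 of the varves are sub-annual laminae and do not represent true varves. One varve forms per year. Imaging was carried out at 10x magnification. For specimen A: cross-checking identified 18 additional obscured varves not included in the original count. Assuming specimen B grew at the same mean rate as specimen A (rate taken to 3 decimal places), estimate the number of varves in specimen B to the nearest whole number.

37867 varves

Specimen A: after corrections the count is 11963 − 5 + 18 = 11976 varves.
A: Mean rate = 2160.8 mm / 11976 years ≈ 0.180 mm/year.
For B, 6816.0 / 0.180 = 37866.67 years ≈ 37867 varves.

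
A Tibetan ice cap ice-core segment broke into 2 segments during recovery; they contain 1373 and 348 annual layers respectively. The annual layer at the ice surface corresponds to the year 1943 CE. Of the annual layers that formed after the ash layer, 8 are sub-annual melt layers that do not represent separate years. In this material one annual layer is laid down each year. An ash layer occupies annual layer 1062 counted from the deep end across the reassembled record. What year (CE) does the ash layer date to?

1292 CE

Total annual layers = 1373 + 348 = 1721.
Between annual layer 1062 and the ice surface there are 1721 − 1062 = 659 annual layers.
Excluding 8 false annual layers: 659 − 8 = 651.
Counting back 651 years from 1943 CE places the ash layer in 1943 − 651 = 1292 CE.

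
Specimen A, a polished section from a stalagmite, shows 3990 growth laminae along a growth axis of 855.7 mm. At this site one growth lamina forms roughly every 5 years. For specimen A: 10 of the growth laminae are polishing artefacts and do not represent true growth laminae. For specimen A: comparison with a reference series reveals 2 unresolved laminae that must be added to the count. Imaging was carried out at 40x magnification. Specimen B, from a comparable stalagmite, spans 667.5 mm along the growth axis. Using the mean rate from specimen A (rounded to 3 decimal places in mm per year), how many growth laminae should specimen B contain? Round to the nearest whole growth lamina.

Specimen A: true growth lamina count = 3990 − 10 + 2 = 3982.
Specimen A: 3982 growth laminae at 5 years each span 3982 × 5 = 19910 years.
A: 855.7 mm over 19910 years gives 855.7 / 19910 ≈ 0.043 mm per year.
For B, 667.5 / 0.043 = 15523.26 years; at 5 years per growth lamina that is 15523.26 / 5 ≈ 3105 growth laminae.

3105 growth laminae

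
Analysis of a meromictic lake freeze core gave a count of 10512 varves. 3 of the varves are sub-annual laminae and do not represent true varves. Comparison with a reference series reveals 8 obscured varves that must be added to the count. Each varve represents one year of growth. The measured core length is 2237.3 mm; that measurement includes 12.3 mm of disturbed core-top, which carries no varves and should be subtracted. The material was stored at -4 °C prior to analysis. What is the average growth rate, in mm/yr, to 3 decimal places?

0.212 mm/yr

Correcting the raw count gives 10512 − 3 + 8 = 10517 true varves.
Removing the 12.3 mm offcut leaves 2237.3 − 12.3 = 2225.0 mm.
Mean rate = 2225.0 mm / 10517 years ≈ 0.212 mm/yr.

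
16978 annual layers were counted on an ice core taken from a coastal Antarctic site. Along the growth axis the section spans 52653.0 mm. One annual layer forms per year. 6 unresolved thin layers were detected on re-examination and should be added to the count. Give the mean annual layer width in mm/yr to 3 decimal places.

3.100 mm/yr

After corrections the count is 16978 + 6 = 16984 annual layers.
Extension rate ≈ 52653.0 / 16984 = 3.100 mm/yr.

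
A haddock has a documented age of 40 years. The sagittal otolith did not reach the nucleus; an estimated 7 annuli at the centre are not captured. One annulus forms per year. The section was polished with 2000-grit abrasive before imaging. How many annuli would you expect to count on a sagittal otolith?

At one annulus per year, 40 years correspond to 40 annuli.
Subtracting the 7 annuli not captured gives 40 − 7 = 33 annuli in the record.

33 annuli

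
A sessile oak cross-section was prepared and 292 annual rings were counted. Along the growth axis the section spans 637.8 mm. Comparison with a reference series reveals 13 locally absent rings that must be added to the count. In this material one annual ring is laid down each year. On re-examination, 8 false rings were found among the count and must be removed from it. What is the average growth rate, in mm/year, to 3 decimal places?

After corrections the count is 292 − 8 + 13 = 297 annual rings.
Mean rate = 637.8 mm / 297 years ≈ 2.147 mm/year.

2.147 mm/year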